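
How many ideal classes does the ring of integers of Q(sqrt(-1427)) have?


K = Q(sqrt(-1427)). d mod 4 = 1, so D = disc(K) = d = -1427
h(K) equals the number of primitive reduced positive-definite forms (a, b, c) = a*x^2 + b*x*y + c*y^2 with b^2 - 4ac = D,
where reduced means |b| <= a <= c, with b >= 0 whenever |b| = a or a = c, and primitive means gcd(a, b, c) = 1.
Reduced forces 3a^2 <= |D| = 1427, so 1 <= a <= 21; b must have the parity of D, and c = (b^2 - D)/(4a) must be an integer >= a.
Enumerate a = 1..21, b in [-a, a]:
  a=1: (1, 1, 357)  [1]
  a=2: none
  a=3: (3, -1, 119), (3, 1, 119)  [2]
  a=4..6: none
  a=7: (7, -1, 51), (7, 1, 51)  [2]
  a=8: none
  a=9: (9, -7, 41), (9, 7, 41)  [2]
  a=10: none
  a=11: (11, -5, 33), (11, 5, 33)  [2]
  a=12: none
  a=13: (13, -9, 29), (13, 9, 29)  [2]
  a=14..16: none
  a=17: (17, -1, 21), (17, 1, 21)  [2]
  a=18: none
  a=19: (19, -13, 21), (19, 13, 21)  [2]
  a=20..21: none
Total reduced forms: 1 + 2 + 2 + 2 + 2 + 2 + 2 + 2 = 15
h = 15

15


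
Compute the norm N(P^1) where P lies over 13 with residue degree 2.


N(P^a) = p^(a*f)
= 13^(1*2)
= 13^2
= 169

169


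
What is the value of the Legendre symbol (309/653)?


p = 653 is prime, so compute (309/653) with the reciprocity algorithm (Jacobi-symbol steps: pull out 2s via (2/n), flip via reciprocity, reduce):
  reciprocity: (309/653) -> +(653/309)
  reduce: (35/309)
  reciprocity: (35/309) -> +(309/35)
  reduce: (29/35)
  reciprocity: (29/35) -> +(35/29)
  reduce: (6/29)
  pull out 2: (2/29) = -1  (since 29 mod 8 = 5)
  reciprocity: (3/29) -> +(29/3)
  reduce: (2/3)
  pull out 2: (2/3) = -1  (since 3 mod 8 = 3)
  (1/3) = 1
Product of signs = 1
(309/653) = 1

1


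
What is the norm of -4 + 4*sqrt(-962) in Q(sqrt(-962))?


N(a + b*sqrt(d)) = a^2 - d*b^2
= (-4)^2 - (-962)*(4)^2
= 16 + 15392
= 15408

15408


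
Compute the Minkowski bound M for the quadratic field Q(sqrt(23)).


d = 23, d mod 4 = 3, so disc(K) = 4d = 92; |disc(K)| = 92
Real quadratic field, so n = 2, s = r2 = 0, r1 = 2
M = (n!/n^n) * (4/pi)^s * sqrt(|disc(K)|) = (2!/2^2) * (4/pi)^0 * sqrt(92)
= 0.5 * 1.000000 * 9.591663
= 4.7958

4.7958


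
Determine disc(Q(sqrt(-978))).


For K = Q(sqrt(d)) with d squarefree: disc(K) = d if d = 1 mod 4, and disc(K) = 4d if d = 2 or 3 mod 4.
Here d = -978, and d mod 4 = 2.
d = 2 mod 4, not 1 (O_K = Z[sqrt(d)]), so disc(K) = 4d = 4 * (-978) = -3912

-3912


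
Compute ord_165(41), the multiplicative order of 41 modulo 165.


We want ord_165(41), the smallest k >= 1 with 41^k = 1 mod 165.
n = 165 = 3 * 5 * 11, phi(165) = 80; the order divides phi(n).
Divisors of 80: 1, 2, 4, 5, 8, 10, 16, 20, 40, 80
Repeated squaring mod 165: 41^1 = 41, 41^2 = 31, 41^4 = 136, 41^8 = 16, 41^16 = 91, 41^32 = 31, 41^64 = 136
Test divisors in increasing order:
  k=1: 41^1 = 41 mod 165
  k=2: 41^2 = 31 mod 165
  k=4: 41^4 = 136 mod 165
  k=5: 41^5 = 136 * 41 = 131 mod 165
  k=8: 41^8 = 16 mod 165
  k=10: 41^10 = 16 * 31 = 1 mod 165  <- first divisor giving 1
Order = 10

10


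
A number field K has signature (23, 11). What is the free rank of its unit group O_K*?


By Dirichlet's unit theorem:
rank = r1 + r2 - 1
= 23 + 11 - 1
= 33

33


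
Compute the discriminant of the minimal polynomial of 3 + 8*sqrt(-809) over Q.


The element 3 + 8*sqrt(-809) has minimal polynomial:
x^2 - 6*x + 51785
Discriminant = (-6)^2 - 4*(51785)
= 36 - 207140
= -207104

-207104


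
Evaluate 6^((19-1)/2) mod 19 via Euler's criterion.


p = 19 is prime and the exponent is (p-1)/2 = 9, so by Euler's criterion 6^9 = (6/19) = +1 or -1 mod 19.
Compute by square-and-multiply:
  9 = 8 + 1 (binary 1001)
  Repeated squaring mod 19: 6^1 = 6, 6^2 = 17, 6^4 = 4, 6^8 = 16
  6^9 = 6^8 * 6^1 = 16 * 6 mod 19
    16 * 6 = 96 = 1 mod 19
  6^9 = 1 mod 19
Result 1: 6 is a quadratic residue mod 19.
6^9 mod 19 = 1

1


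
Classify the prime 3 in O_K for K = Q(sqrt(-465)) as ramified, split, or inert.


K = Q(sqrt(-465)). Since d mod 4 = 3, disc(K) = -1860.
Check p | disc: -1860 mod 3 = 0.
p divides disc, so p ramifies: (p) = P^2 with e=2, f=1, g=1.
Therefore p is ramified.

ramified


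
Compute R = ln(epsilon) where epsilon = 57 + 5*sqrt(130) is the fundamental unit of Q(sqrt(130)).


epsilon = 57 + 5*sqrt(130)
= 114.0088
R = ln(114.0088)
= 4.7363

4.7363


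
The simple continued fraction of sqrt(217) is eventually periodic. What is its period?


Run the CF algorithm for sqrt(217).
a_0 = floor(sqrt(217)) = 14; set m_0=0, q_0=1.
Recurrence: m' = q*a - m,  q' = (d - m'^2)/q,  a' = floor((a_0 + m')/q').
  step 1: m=14, q=21, a=1
  step 2: m=7, q=8, a=2
  step 3: m=9, q=17, a=1
  step 4: m=8, q=9, a=2
  step 5: m=10, q=13, a=1
  step 6: m=3, q=16, a=1
  step 7: m=13, q=3, a=9
  step 8: m=14, q=7, a=4
  step 9: m=14, q=3, a=9
  step 10: m=13, q=16, a=1
  step 11: m=3, q=13, a=1
  step 12: m=10, q=9, a=2
  step 13: m=8, q=17, a=1
  step 14: m=9, q=8, a=2
  step 15: m=7, q=21, a=1
  step 16: m=14, q=1, a=28
a_16 = 2*a_0 = 28, so the period closes here.
sqrt(217) = [14; 1, 2, 1, 2, 1, 1, 9, 4, 9, 1, 1, 2, 1, 2, 1, 28]
Period length = 16

16


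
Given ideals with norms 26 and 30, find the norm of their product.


N(IJ) = N(I) * N(J)
= 26 * 30
= 780

780


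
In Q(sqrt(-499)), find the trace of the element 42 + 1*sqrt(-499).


Tr(a + b*sqrt(d)) = (a + b*sqrt(d)) + (a - b*sqrt(d)) = 2a
= 2 * (42)
= 84

84


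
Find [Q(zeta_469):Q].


The degree equals Euler's totient phi(469).
469 = 7 * 67
phi(469) = 396

396


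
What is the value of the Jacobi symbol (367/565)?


Compute (367/565) via quadratic reciprocity:
  reciprocity: (367/565) -> +(565/367)
  reduce: (198/367)
  pull out 2: (2/367) = +1  (since 367 mod 8 = 7)
  reciprocity: (99/367) -> -(367/99)
  reduce: (70/99)
  pull out 2: (2/99) = -1  (since 99 mod 8 = 3)
  reciprocity: (35/99) -> -(99/35)
  reduce: (29/35)
  reciprocity: (29/35) -> +(35/29)
  reduce: (6/29)
  pull out 2: (2/29) = -1  (since 29 mod 8 = 5)
  reciprocity: (3/29) -> +(29/3)
  reduce: (2/3)
  pull out 2: (2/3) = -1  (since 3 mod 8 = 3)
  (1/3) = 1
Product of signs = -1

-1


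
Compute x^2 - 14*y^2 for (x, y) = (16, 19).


x^2 - d*y^2
= 16^2 - 14*19^2
= 256 - 5054
= -4798

-4798


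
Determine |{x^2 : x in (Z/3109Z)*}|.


For prime p, the number of non-zero quadratic residues is (p-1)/2.
= (3109-1)/2
= 1554

1554


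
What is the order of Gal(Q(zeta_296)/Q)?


|Gal(Q(zeta_296)/Q)| = phi(296)
= 144

144


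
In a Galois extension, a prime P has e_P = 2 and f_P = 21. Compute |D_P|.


|D_P| = e * f
= 2 * 21
= 42

42


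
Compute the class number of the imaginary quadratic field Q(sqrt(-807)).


K = Q(sqrt(-807)). d mod 4 = 1, so D = disc(K) = d = -807
h(K) equals the number of primitive reduced positive-definite forms (a, b, c) = a*x^2 + b*x*y + c*y^2 with b^2 - 4ac = D,
where reduced means |b| <= a <= c, with b >= 0 whenever |b| = a or a = c, and primitive means gcd(a, b, c) = 1.
Reduced forces 3a^2 <= |D| = 807, so 1 <= a <= 16; b must have the parity of D, and c = (b^2 - D)/(4a) must be an integer >= a.
Enumerate a = 1..16, b in [-a, a]:
  a=1: (1, 1, 202)  [1]
  a=2: (2, -1, 101), (2, 1, 101)  [2]
  a=3: (3, 3, 68)  [1]
  a=4: (4, -3, 51), (4, 3, 51)  [2]
  a=5: none
  a=6: (6, -3, 34), (6, 3, 34)  [2]
  a=7: none
  a=8: (8, -5, 26), (8, 5, 26)  [2]
  a=9..11: none
  a=12: (12, -3, 17), (12, 3, 17)  [2]
  a=13: (13, -5, 16), (13, 5, 16)  [2]
  a=14..16: none
Total reduced forms: 1 + 2 + 1 + 2 + 2 + 2 + 2 + 2 = 14
h = 14

14


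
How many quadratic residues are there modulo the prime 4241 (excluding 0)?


For prime p, the number of non-zero quadratic residues is (p-1)/2.
= (4241-1)/2
= 2120

2120


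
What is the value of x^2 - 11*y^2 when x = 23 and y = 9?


x^2 - d*y^2
= 23^2 - 11*9^2
= 529 - 891
= -362

-362


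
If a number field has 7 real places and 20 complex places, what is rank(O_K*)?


By Dirichlet's unit theorem:
rank = r1 + r2 - 1
= 7 + 20 - 1
= 26

26


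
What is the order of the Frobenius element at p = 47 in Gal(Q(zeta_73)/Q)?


The Frobenius at p in Gal(Q(zeta_n)/Q) = (Z/nZ)* is the class of p, so its order is ord_73(47), the smallest k >= 1 with 47^k = 1 mod 73.
n = 73 = 73, phi(73) = 72; the order divides phi(n).
Divisors of 72: 1, 2, 3, 4, 6, 8, 9, 12, 18, 24, 36, 72
Repeated squaring mod 73: 47^1 = 47, 47^2 = 19, 47^4 = 69, 47^8 = 16, 47^16 = 37, 47^32 = 55, 47^64 = 32
Test divisors in increasing order:
  k=1: 47^1 = 47 mod 73
  k=2: 47^2 = 19 mod 73
  k=3: 47^3 = 19 * 47 = 17 mod 73
  k=4: 47^4 = 69 mod 73
  k=6: 47^6 = 69 * 19 = 70 mod 73
  k=8: 47^8 = 16 mod 73
  k=9: 47^9 = 16 * 47 = 22 mod 73
  k=12: 47^12 = 16 * 69 = 9 mod 73
  k=18: 47^18 = 37 * 19 = 46 mod 73
  k=24: 47^24 = 37 * 16 = 8 mod 73
  k=36: 47^36 = 55 * 69 = 72 mod 73
  k=72: 47^72 = 32 * 16 = 1 mod 73  <- first divisor giving 1
Order = 72

72


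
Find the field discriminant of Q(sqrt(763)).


For K = Q(sqrt(d)) with d squarefree: disc(K) = d if d = 1 mod 4, and disc(K) = 4d if d = 2 or 3 mod 4.
Here d = 763, and d mod 4 = 3.
d = 3 mod 4, not 1 (O_K = Z[sqrt(d)]), so disc(K) = 4d = 4 * (763) = 3052

3052


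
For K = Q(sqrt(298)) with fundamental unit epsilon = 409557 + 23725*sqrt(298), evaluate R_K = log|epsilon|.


epsilon = 409557 + 23725*sqrt(298)
= 819114.0000
R = ln(819114.0000)
= 13.6160

13.6160


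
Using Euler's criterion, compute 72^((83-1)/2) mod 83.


p = 83 is prime and the exponent is (p-1)/2 = 41, so by Euler's criterion 72^41 = (72/83) = +1 or -1 mod 83.
Compute by square-and-multiply:
  41 = 32 + 8 + 1 (binary 101001)
  Repeated squaring mod 83: 72^1 = 72, 72^2 = 38, 72^4 = 33, 72^8 = 10, 72^16 = 17, 72^32 = 40
  72^41 = 72^32 * 72^8 * 72^1 = 40 * 10 * 72 mod 83
    40 * 10 = 400 = 68 mod 83
    68 * 72 = 4896 = 82 mod 83
  72^41 = 82 mod 83
Result 82 = p - 1 = -1 mod 83: 72 is a quadratic non-residue mod 83. As a residue in [0, p-1] the value is 82.
72^41 mod 83 = 82

82


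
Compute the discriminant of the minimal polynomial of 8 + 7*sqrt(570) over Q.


The element 8 + 7*sqrt(570) has minimal polynomial:
x^2 - 16*x - 27866
Discriminant = (-16)^2 - 4*(-27866)
= 256 + 111464
= 111720

111720


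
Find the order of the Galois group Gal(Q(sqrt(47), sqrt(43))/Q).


The 2 square roots of distinct primes are multiplicatively independent over Q,
so [K:Q] = 2^2 and Gal(K/Q) is isomorphic to (Z/2Z)^2.
|Gal| = 2^2 = 4

4


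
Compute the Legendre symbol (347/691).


p = 691 is prime, so compute (347/691) with the reciprocity algorithm (Jacobi-symbol steps: pull out 2s via (2/n), flip via reciprocity, reduce):
  reciprocity: (347/691) -> -(691/347)
  reduce: (344/347)
  pull out 2: (2/347) = -1  (since 347 mod 8 = 3)
  pull out 2: (2/347) = -1  (since 347 mod 8 = 3)
  pull out 2: (2/347) = -1  (since 347 mod 8 = 3)
  reciprocity: (43/347) -> -(347/43)
  reduce: (3/43)
  reciprocity: (3/43) -> -(43/3)
  reduce: (1/3)
  (1/3) = 1
Product of signs = 1
(347/691) = 1

1


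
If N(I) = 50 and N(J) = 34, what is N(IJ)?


N(IJ) = N(I) * N(J)
= 50 * 34
= 1700

1700


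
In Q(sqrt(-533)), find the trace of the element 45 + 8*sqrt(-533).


Tr(a + b*sqrt(d)) = (a + b*sqrt(d)) + (a - b*sqrt(d)) = 2a
= 2 * (45)
= 90

90


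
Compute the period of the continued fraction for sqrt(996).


Run the CF algorithm for sqrt(996).
a_0 = floor(sqrt(996)) = 31; set m_0=0, q_0=1.
Recurrence: m' = q*a - m,  q' = (d - m'^2)/q,  a' = floor((a_0 + m')/q').
  step 1: m=31, q=35, a=1
  step 2: m=4, q=28, a=1
  step 3: m=24, q=15, a=3
  step 4: m=21, q=37, a=1
  step 5: m=16, q=20, a=2
  step 6: m=24, q=21, a=2
  step 7: m=18, q=32, a=1
  step 8: m=14, q=25, a=1
  step 9: m=11, q=35, a=1
  step 10: m=24, q=12, a=4
  step 11: m=24, q=35, a=1
  step 12: m=11, q=25, a=1
  step 13: m=14, q=32, a=1
  step 14: m=18, q=21, a=2
  step 15: m=24, q=20, a=2
  step 16: m=16, q=37, a=1
  step 17: m=21, q=15, a=3
  step 18: m=24, q=28, a=1
  step 19: m=4, q=35, a=1
  step 20: m=31, q=1, a=62
a_20 = 2*a_0 = 62, so the period closes here.
sqrt(996) = [31; 1, 1, 3, 1, 2, 2, 1, 1, 1, 4, 1, 1, 1, 2, 2, 1, 3, 1, 1, 62]
Period length = 20

20


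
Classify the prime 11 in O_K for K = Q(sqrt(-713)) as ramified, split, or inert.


K = Q(sqrt(-713)). Since d mod 4 = 3, disc(K) = -2852.
Check p | disc: -2852 mod 11 = 8.
p does not divide disc. Compute Legendre symbol (d/p):
2^((11-1)/2) mod 11 = -1
(d/p) = -1, so p is inert: (p) stays prime with e=1, f=2, g=1.
Therefore p is inert.

inert


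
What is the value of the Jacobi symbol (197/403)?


Compute (197/403) via quadratic reciprocity:
  reciprocity: (197/403) -> +(403/197)
  reduce: (9/197)
  reciprocity: (9/197) -> +(197/9)
  reduce: (8/9)
  pull out 2: (2/9) = +1  (since 9 mod 8 = 1)
  pull out 2: (2/9) = +1  (since 9 mod 8 = 1)
  pull out 2: (2/9) = +1  (since 9 mod 8 = 1)
  (1/9) = 1
Product of signs = 1

1


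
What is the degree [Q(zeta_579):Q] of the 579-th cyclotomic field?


The degree equals Euler's totient phi(579).
579 = 3 * 193
phi(579) = 384

384


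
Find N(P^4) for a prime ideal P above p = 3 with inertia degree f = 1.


N(P^a) = p^(a*f)
= 3^(4*1)
= 3^4
= 81

81


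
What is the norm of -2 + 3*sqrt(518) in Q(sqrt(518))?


N(a + b*sqrt(d)) = a^2 - d*b^2
= (-2)^2 - (518)*(3)^2
= 4 - 4662
= -4658

-4658


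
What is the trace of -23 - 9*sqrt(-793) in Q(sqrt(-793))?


Tr(a + b*sqrt(d)) = (a + b*sqrt(d)) + (a - b*sqrt(d)) = 2a
= 2 * (-23)
= -46

-46


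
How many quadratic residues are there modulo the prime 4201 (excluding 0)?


For prime p, the number of non-zero quadratic residues is (p-1)/2.
= (4201-1)/2
= 2100

2100


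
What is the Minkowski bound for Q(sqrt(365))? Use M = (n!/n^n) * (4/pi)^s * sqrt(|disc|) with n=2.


d = 365, d mod 4 = 1, so disc(K) = d = 365; |disc(K)| = 365
Real quadratic field, so n = 2, s = r2 = 0, r1 = 2
M = (n!/n^n) * (4/pi)^s * sqrt(|disc(K)|) = (2!/2^2) * (4/pi)^0 * sqrt(365)
= 0.5 * 1.000000 * 19.104973
= 9.5525

9.5525


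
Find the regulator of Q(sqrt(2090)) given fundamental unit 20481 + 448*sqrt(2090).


epsilon = 20481 + 448*sqrt(2090)
= 40962.0000
R = ln(40962.0000)
= 10.6204

10.6204


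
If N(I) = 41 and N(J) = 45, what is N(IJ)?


N(IJ) = N(I) * N(J)
= 41 * 45
= 1845

1845


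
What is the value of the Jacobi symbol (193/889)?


Compute (193/889) via quadratic reciprocity:
  reciprocity: (193/889) -> +(889/193)
  reduce: (117/193)
  reciprocity: (117/193) -> +(193/117)
  reduce: (76/117)
  pull out 2: (2/117) = -1  (since 117 mod 8 = 5)
  pull out 2: (2/117) = -1  (since 117 mod 8 = 5)
  reciprocity: (19/117) -> +(117/19)
  reduce: (3/19)
  reciprocity: (3/19) -> -(19/3)
  reduce: (1/3)
  (1/3) = 1
Product of signs = -1

-1


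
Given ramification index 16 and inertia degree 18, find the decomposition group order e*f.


|D_P| = e * f
= 16 * 18
= 288

288


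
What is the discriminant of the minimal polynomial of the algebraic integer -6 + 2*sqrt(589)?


The element -6 + 2*sqrt(589) has minimal polynomial:
x^2 + 12*x - 2320
Discriminant = (12)^2 - 4*(-2320)
= 144 + 9280
= 9424

9424


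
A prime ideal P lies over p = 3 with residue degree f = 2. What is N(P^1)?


N(P^a) = p^(a*f)
= 3^(1*2)
= 3^2
= 9

9


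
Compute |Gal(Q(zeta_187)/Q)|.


|Gal(Q(zeta_187)/Q)| = phi(187)
= 160

160


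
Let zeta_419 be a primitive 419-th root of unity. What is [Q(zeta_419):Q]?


The degree equals Euler's totient phi(419).
419 = 419
phi(419) = 418

418


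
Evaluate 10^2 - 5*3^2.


x^2 - d*y^2
= 10^2 - 5*3^2
= 100 - 45
= 55

55


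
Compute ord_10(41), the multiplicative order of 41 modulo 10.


We want ord_10(41), the smallest k >= 1 with 41^k = 1 mod 10.
n = 10 = 2 * 5, phi(10) = 4; the order divides phi(n).
Divisors of 4: 1, 2, 4
Repeated squaring mod 10: 41^1 = 1, 41^2 = 1, 41^4 = 1
Test divisors in increasing order:
  k=1: 41^1 = 1 mod 10  <- first divisor giving 1
Order = 1

1


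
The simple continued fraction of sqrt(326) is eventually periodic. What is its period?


Run the CF algorithm for sqrt(326).
a_0 = floor(sqrt(326)) = 18; set m_0=0, q_0=1.
Recurrence: m' = q*a - m,  q' = (d - m'^2)/q,  a' = floor((a_0 + m')/q').
  step 1: m=18, q=2, a=18
  step 2: m=18, q=1, a=36
a_2 = 2*a_0 = 36, so the period closes here.
sqrt(326) = [18; 18, 36]
Period length = 2

2


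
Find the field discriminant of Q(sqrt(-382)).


For K = Q(sqrt(d)) with d squarefree: disc(K) = d if d = 1 mod 4, and disc(K) = 4d if d = 2 or 3 mod 4.
Here d = -382, and d mod 4 = 2.
d = 2 mod 4, not 1 (O_K = Z[sqrt(d)]), so disc(K) = 4d = 4 * (-382) = -1528

-1528


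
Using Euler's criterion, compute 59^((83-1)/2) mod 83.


p = 83 is prime and the exponent is (p-1)/2 = 41, so by Euler's criterion 59^41 = (59/83) = +1 or -1 mod 83.
Compute by square-and-multiply:
  41 = 32 + 8 + 1 (binary 101001)
  Repeated squaring mod 83: 59^1 = 59, 59^2 = 78, 59^4 = 25, 59^8 = 44, 59^16 = 27, 59^32 = 65
  59^41 = 59^32 * 59^8 * 59^1 = 65 * 44 * 59 mod 83
    65 * 44 = 2860 = 38 mod 83
    38 * 59 = 2242 = 1 mod 83
  59^41 = 1 mod 83
Result 1: 59 is a quadratic residue mod 83.
59^41 mod 83 = 1

1


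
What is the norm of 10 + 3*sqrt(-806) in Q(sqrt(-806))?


N(a + b*sqrt(d)) = a^2 - d*b^2
= (10)^2 - (-806)*(3)^2
= 100 + 7254
= 7354

7354


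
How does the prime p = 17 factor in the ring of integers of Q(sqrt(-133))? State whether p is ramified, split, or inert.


K = Q(sqrt(-133)). Since d mod 4 = 3, disc(K) = -532.
Check p | disc: -532 mod 17 = 12.
p does not divide disc. Compute Legendre symbol (d/p):
3^((17-1)/2) mod 17 = -1
(d/p) = -1, so p is inert: (p) stays prime with e=1, f=2, g=1.
Therefore p is inert.

inert


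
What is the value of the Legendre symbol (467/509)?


p = 509 is prime, so compute (467/509) with the reciprocity algorithm (Jacobi-symbol steps: pull out 2s via (2/n), flip via reciprocity, reduce):
  reciprocity: (467/509) -> +(509/467)
  reduce: (42/467)
  pull out 2: (2/467) = -1  (since 467 mod 8 = 3)
  reciprocity: (21/467) -> +(467/21)
  reduce: (5/21)
  reciprocity: (5/21) -> +(21/5)
  reduce: (1/5)
  (1/5) = 1
Product of signs = -1
(467/509) = -1

-1


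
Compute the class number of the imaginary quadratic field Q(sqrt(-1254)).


K = Q(sqrt(-1254)). d mod 4 = 2, so D = disc(K) = 4d = -5016
h(K) equals the number of primitive reduced positive-definite forms (a, b, c) = a*x^2 + b*x*y + c*y^2 with b^2 - 4ac = D,
where reduced means |b| <= a <= c, with b >= 0 whenever |b| = a or a = c, and primitive means gcd(a, b, c) = 1.
Reduced forces 3a^2 <= |D| = 5016, so 1 <= a <= 40; b must have the parity of D, and c = (b^2 - D)/(4a) must be an integer >= a.
Enumerate a = 1..40, b in [-a, a]:
  a=1: (1, 0, 1254)  [1]
  a=2: (2, 0, 627)  [1]
  a=3: (3, 0, 418)  [1]
  a=4: none
  a=5: (5, -2, 251), (5, 2, 251)  [2]
  a=6: (6, 0, 209)  [1]
  a=7..9: none
  a=10: (10, -8, 127), (10, 8, 127)  [2]
  a=11: (11, 0, 114)  [1]
  a=12..14: none
  a=15: (15, -12, 86), (15, 12, 86)  [2]
  a=16: none
  a=17: (17, -4, 74), (17, 4, 74)  [2]
  a=18: none
  a=19: (19, 0, 66)  [1]
  a=20..21: none
  a=22: (22, 0, 57)  [1]
  a=23..24: none
  a=25: (25, -22, 55), (25, 22, 55)  [2]
  a=26..28: none
  a=29: (29, -28, 50), (29, 28, 50)  [2]
  a=30: (30, -12, 43), (30, 12, 43)  [2]
  a=31..32: none
  a=33: (33, 0, 38)  [1]
  a=34: (34, -4, 37), (34, 4, 37)  [2]
  a=35..40: none
Total reduced forms: 1 + 1 + 1 + 2 + 1 + 2 + 1 + 2 + 2 + 1 + 1 + 2 + 2 + 2 + 1 + 2 = 24
h = 24

24


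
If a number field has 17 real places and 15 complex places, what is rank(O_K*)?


By Dirichlet's unit theorem:
rank = r1 + r2 - 1
= 17 + 15 - 1
= 31

31


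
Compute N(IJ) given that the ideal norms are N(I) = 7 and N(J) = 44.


N(IJ) = N(I) * N(J)
= 7 * 44
= 308

308


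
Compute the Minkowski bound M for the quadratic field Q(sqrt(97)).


d = 97, d mod 4 = 1, so disc(K) = d = 97; |disc(K)| = 97
Real quadratic field, so n = 2, s = r2 = 0, r1 = 2
M = (n!/n^n) * (4/pi)^s * sqrt(|disc(K)|) = (2!/2^2) * (4/pi)^0 * sqrt(97)
= 0.5 * 1.000000 * 9.848858
= 4.9244

4.9244


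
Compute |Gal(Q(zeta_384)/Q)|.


|Gal(Q(zeta_384)/Q)| = phi(384)
= 128

128


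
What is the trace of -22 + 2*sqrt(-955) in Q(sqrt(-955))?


Tr(a + b*sqrt(d)) = (a + b*sqrt(d)) + (a - b*sqrt(d)) = 2a
= 2 * (-22)
= -44

-44


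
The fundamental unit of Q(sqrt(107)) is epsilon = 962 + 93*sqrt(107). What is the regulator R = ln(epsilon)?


epsilon = 962 + 93*sqrt(107)
= 1923.9995
R = ln(1923.9995)
= 7.5622

7.5622


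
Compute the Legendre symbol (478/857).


p = 857 is prime, so compute (478/857) with the reciprocity algorithm (Jacobi-symbol steps: pull out 2s via (2/n), flip via reciprocity, reduce):
  pull out 2: (2/857) = +1  (since 857 mod 8 = 1)
  reciprocity: (239/857) -> +(857/239)
  reduce: (140/239)
  pull out 2: (2/239) = +1  (since 239 mod 8 = 7)
  pull out 2: (2/239) = +1  (since 239 mod 8 = 7)
  reciprocity: (35/239) -> -(239/35)
  reduce: (29/35)
  reciprocity: (29/35) -> +(35/29)
  reduce: (6/29)
  pull out 2: (2/29) = -1  (since 29 mod 8 = 5)
  reciprocity: (3/29) -> +(29/3)
  reduce: (2/3)
  pull out 2: (2/3) = -1  (since 3 mod 8 = 3)
  (1/3) = 1
Product of signs = -1
(478/857) = -1

-1


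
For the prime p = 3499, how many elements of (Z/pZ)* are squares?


For prime p, the number of non-zero quadratic residues is (p-1)/2.
= (3499-1)/2
= 1749

1749


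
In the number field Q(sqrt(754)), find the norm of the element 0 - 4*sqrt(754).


N(a + b*sqrt(d)) = a^2 - d*b^2
= (0)^2 - (754)*(-4)^2
= 0 - 12064
= -12064

-12064


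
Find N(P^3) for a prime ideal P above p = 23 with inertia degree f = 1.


N(P^a) = p^(a*f)
= 23^(3*1)
= 23^3
= 12167

12167


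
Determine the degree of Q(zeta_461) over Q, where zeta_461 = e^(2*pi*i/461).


The degree equals Euler's totient phi(461).
461 = 461
phi(461) = 460

460


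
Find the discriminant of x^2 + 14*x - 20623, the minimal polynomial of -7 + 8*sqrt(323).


The element -7 + 8*sqrt(323) has minimal polynomial:
x^2 + 14*x - 20623
Discriminant = (14)^2 - 4*(-20623)
= 196 + 82492
= 82688

82688


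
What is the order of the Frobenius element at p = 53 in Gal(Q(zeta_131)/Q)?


The Frobenius at p in Gal(Q(zeta_n)/Q) = (Z/nZ)* is the class of p, so its order is ord_131(53), the smallest k >= 1 with 53^k = 1 mod 131.
n = 131 = 131, phi(131) = 130; the order divides phi(n).
Divisors of 130: 1, 2, 5, 10, 13, 26, 65, 130
Repeated squaring mod 131: 53^1 = 53, 53^2 = 58, 53^4 = 89, 53^8 = 61, 53^16 = 53, 53^32 = 58, 53^64 = 89, 53^128 = 61
Test divisors in increasing order:
  k=1: 53^1 = 53 mod 131
  k=2: 53^2 = 58 mod 131
  k=5: 53^5 = 89 * 53 = 1 mod 131  <- first divisor giving 1
Order = 5

5


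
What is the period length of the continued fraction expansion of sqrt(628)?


Run the CF algorithm for sqrt(628).
a_0 = floor(sqrt(628)) = 25; set m_0=0, q_0=1.
Recurrence: m' = q*a - m,  q' = (d - m'^2)/q,  a' = floor((a_0 + m')/q').
  step 1: m=25, q=3, a=16
  step 2: m=23, q=33, a=1
  step 3: m=10, q=16, a=2
  step 4: m=22, q=9, a=5
  step 5: m=23, q=11, a=4
  step 6: m=21, q=17, a=2
  step 7: m=13, q=27, a=1
  step 8: m=14, q=16, a=2
  step 9: m=18, q=19, a=2
  step 10: m=20, q=12, a=3
  step 11: m=16, q=31, a=1
  step 12: m=15, q=13, a=3
  step 13: m=24, q=4, a=12
  step 14: m=24, q=13, a=3
  step 15: m=15, q=31, a=1
  step 16: m=16, q=12, a=3
  step 17: m=20, q=19, a=2
  step 18: m=18, q=16, a=2
  step 19: m=14, q=27, a=1
  step 20: m=13, q=17, a=2
  step 21: m=21, q=11, a=4
  step 22: m=23, q=9, a=5
  step 23: m=22, q=16, a=2
  step 24: m=10, q=33, a=1
  step 25: m=23, q=3, a=16
  step 26: m=25, q=1, a=50
a_26 = 2*a_0 = 50, so the period closes here.
sqrt(628) = [25; 16, 1, 2, 5, 4, 2, 1, 2, 2, 3, 1, 3, 12, 3, 1, 3, 2, 2, 1, 2, 4, 5, 2, 1, 16, 50]
Period length = 26

26


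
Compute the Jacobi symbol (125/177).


Compute (125/177) via quadratic reciprocity:
  reciprocity: (125/177) -> +(177/125)
  reduce: (52/125)
  pull out 2: (2/125) = -1  (since 125 mod 8 = 5)
  pull out 2: (2/125) = -1  (since 125 mod 8 = 5)
  reciprocity: (13/125) -> +(125/13)
  reduce: (8/13)
  pull out 2: (2/13) = -1  (since 13 mod 8 = 5)
  pull out 2: (2/13) = -1  (since 13 mod 8 = 5)
  pull out 2: (2/13) = -1  (since 13 mod 8 = 5)
  (1/13) = 1
Product of signs = -1

-1


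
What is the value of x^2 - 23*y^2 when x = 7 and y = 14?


x^2 - d*y^2
= 7^2 - 23*14^2
= 49 - 4508
= -4459

-4459


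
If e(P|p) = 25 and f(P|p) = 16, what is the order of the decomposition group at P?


|D_P| = e * f
= 25 * 16
= 400

400


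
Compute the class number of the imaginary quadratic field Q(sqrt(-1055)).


K = Q(sqrt(-1055)). d mod 4 = 1, so D = disc(K) = d = -1055
h(K) equals the number of primitive reduced positive-definite forms (a, b, c) = a*x^2 + b*x*y + c*y^2 with b^2 - 4ac = D,
where reduced means |b| <= a <= c, with b >= 0 whenever |b| = a or a = c, and primitive means gcd(a, b, c) = 1.
Reduced forces 3a^2 <= |D| = 1055, so 1 <= a <= 18; b must have the parity of D, and c = (b^2 - D)/(4a) must be an integer >= a.
Enumerate a = 1..18, b in [-a, a]:
  a=1: (1, 1, 264)  [1]
  a=2: (2, -1, 132), (2, 1, 132)  [2]
  a=3: (3, -1, 88), (3, 1, 88)  [2]
  a=4: (4, -1, 66), (4, 1, 66)  [2]
  a=5: (5, 5, 54)  [1]
  a=6: (6, -5, 45), (6, -1, 44), (6, 1, 44), (6, 5, 45)  [4]
  a=7: (7, -3, 38), (7, 3, 38)  [2]
  a=8: (8, -1, 33), (8, 1, 33)  [2]
  a=9: (9, -5, 30), (9, 5, 30)  [2]
  a=10: (10, -5, 27), (10, 5, 27)  [2]
  a=11: (11, -1, 24), (11, 1, 24)  [2]
  a=12: (12, -7, 23), (12, -1, 22), (12, 1, 22), (12, 7, 23)  [4]
  a=13: none
  a=14: (14, -11, 21), (14, -3, 19), (14, 3, 19), (14, 11, 21)  [4]
  a=15: (15, -5, 18), (15, 5, 18)  [2]
  a=16: (16, -15, 20), (16, 15, 20)  [2]
  a=17: (17, -13, 18), (17, 13, 18)  [2]
  a=18: none
Total reduced forms: 1 + 2 + 2 + 2 + 1 + 4 + 2 + 2 + 2 + 2 + 2 + 4 + 4 + 2 + 2 + 2 = 36
h = 36

36


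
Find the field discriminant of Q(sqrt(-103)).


For K = Q(sqrt(d)) with d squarefree: disc(K) = d if d = 1 mod 4, and disc(K) = 4d if d = 2 or 3 mod 4.
Here d = -103, and d mod 4 = 1.
d = 1 mod 4 (O_K = Z[(1+sqrt(d))/2]), so disc(K) = d = -103

-103


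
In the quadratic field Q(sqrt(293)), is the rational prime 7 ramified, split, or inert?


K = Q(sqrt(293)). Since d mod 4 = 1, disc(K) = 293.
Check p | disc: 293 mod 7 = 6.
p does not divide disc. Compute Legendre symbol (d/p):
6^((7-1)/2) mod 7 = -1
(d/p) = -1, so p is inert: (p) stays prime with e=1, f=2, g=1.
Therefore p is inert.

inert


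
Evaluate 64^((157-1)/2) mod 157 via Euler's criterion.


p = 157 is prime and the exponent is (p-1)/2 = 78, so by Euler's criterion 64^78 = (64/157) = +1 or -1 mod 157.
Compute by square-and-multiply:
  78 = 64 + 8 + 4 + 2 (binary 1001110)
  Repeated squaring mod 157: 64^1 = 64, 64^2 = 14, 64^4 = 39, 64^8 = 108, 64^16 = 46, 64^32 = 75, 64^64 = 130
  64^78 = 64^64 * 64^8 * 64^4 * 64^2 = 130 * 108 * 39 * 14 mod 157
    130 * 108 = 14040 = 67 mod 157
    67 * 39 = 2613 = 101 mod 157
    101 * 14 = 1414 = 1 mod 157
  64^78 = 1 mod 157
Result 1: 64 is a quadratic residue mod 157.
64^78 mod 157 = 1

1


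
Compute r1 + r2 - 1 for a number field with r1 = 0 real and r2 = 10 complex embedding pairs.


By Dirichlet's unit theorem:
rank = r1 + r2 - 1
= 0 + 10 - 1
= 9

9


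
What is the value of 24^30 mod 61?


p = 61 is prime and the exponent is (p-1)/2 = 30, so by Euler's criterion 24^30 = (24/61) = +1 or -1 mod 61.
Compute by square-and-multiply:
  30 = 16 + 8 + 4 + 2 (binary 11110)
  Repeated squaring mod 61: 24^1 = 24, 24^2 = 27, 24^4 = 58, 24^8 = 9, 24^16 = 20
  24^30 = 24^16 * 24^8 * 24^4 * 24^2 = 20 * 9 * 58 * 27 mod 61
    20 * 9 = 180 = 58 mod 61
    58 * 58 = 3364 = 9 mod 61
    9 * 27 = 243 = 60 mod 61
  24^30 = 60 mod 61
Result 60 = p - 1 = -1 mod 61: 24 is a quadratic non-residue mod 61. As a residue in [0, p-1] the value is 60.
24^30 mod 61 = 60

60


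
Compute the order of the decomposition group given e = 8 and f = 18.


|D_P| = e * f
= 8 * 18
= 144

144


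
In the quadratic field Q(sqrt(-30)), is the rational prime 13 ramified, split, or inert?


K = Q(sqrt(-30)). Since d mod 4 = 2, disc(K) = -120.
Check p | disc: -120 mod 13 = 10.
p does not divide disc. Compute Legendre symbol (d/p):
9^((13-1)/2) mod 13 = 1
(d/p) = 1, so p splits: (p) = P*P' with e=1, f=1, g=2.
Therefore p is split.

split


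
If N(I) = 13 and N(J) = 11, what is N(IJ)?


N(IJ) = N(I) * N(J)
= 13 * 11
= 143

143


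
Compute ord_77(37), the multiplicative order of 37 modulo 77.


We want ord_77(37), the smallest k >= 1 with 37^k = 1 mod 77.
n = 77 = 7 * 11, phi(77) = 60; the order divides phi(n).
Divisors of 60: 1, 2, 3, 4, 5, 6, 10, 12, 15, 20, 30, 60
Repeated squaring mod 77: 37^1 = 37, 37^2 = 60, 37^4 = 58, 37^8 = 53, 37^16 = 37, 37^32 = 60
Test divisors in increasing order:
  k=1: 37^1 = 37 mod 77
  k=2: 37^2 = 60 mod 77
  k=3: 37^3 = 60 * 37 = 64 mod 77
  k=4: 37^4 = 58 mod 77
  k=5: 37^5 = 58 * 37 = 67 mod 77
  k=6: 37^6 = 58 * 60 = 15 mod 77
  k=10: 37^10 = 53 * 60 = 23 mod 77
  k=12: 37^12 = 53 * 58 = 71 mod 77
  k=15: 37^15 = 53 * 58 * 60 * 37 = 1 mod 77  <- first divisor giving 1
Order = 15

15


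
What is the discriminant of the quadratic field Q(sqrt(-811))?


For K = Q(sqrt(d)) with d squarefree: disc(K) = d if d = 1 mod 4, and disc(K) = 4d if d = 2 or 3 mod 4.
Here d = -811, and d mod 4 = 1.
d = 1 mod 4 (O_K = Z[(1+sqrt(d))/2]), so disc(K) = d = -811

-811


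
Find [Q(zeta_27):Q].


The degree equals Euler's totient phi(27).
27 = 3^3
phi(27) = 18

18


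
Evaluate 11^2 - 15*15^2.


x^2 - d*y^2
= 11^2 - 15*15^2
= 121 - 3375
= -3254

-3254


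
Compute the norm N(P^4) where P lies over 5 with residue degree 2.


N(P^a) = p^(a*f)
= 5^(4*2)
= 5^8
= 390625

390625


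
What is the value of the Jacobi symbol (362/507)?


Compute (362/507) via quadratic reciprocity:
  pull out 2: (2/507) = -1  (since 507 mod 8 = 3)
  reciprocity: (181/507) -> +(507/181)
  reduce: (145/181)
  reciprocity: (145/181) -> +(181/145)
  reduce: (36/145)
  pull out 2: (2/145) = +1  (since 145 mod 8 = 1)
  pull out 2: (2/145) = +1  (since 145 mod 8 = 1)
  reciprocity: (9/145) -> +(145/9)
  reduce: (1/9)
  (1/9) = 1
Product of signs = -1

-1


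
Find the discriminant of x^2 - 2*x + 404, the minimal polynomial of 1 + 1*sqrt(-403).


The element 1 + 1*sqrt(-403) has minimal polynomial:
x^2 - 2*x + 404
Discriminant = (-2)^2 - 4*(404)
= 4 - 1616
= -1612

-1612


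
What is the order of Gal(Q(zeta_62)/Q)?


|Gal(Q(zeta_62)/Q)| = phi(62)
= 30

30


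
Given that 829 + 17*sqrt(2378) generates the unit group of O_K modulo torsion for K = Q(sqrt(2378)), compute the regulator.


epsilon = 829 + 17*sqrt(2378)
= 1658.0006
R = ln(1658.0006)
= 7.4134

7.4134


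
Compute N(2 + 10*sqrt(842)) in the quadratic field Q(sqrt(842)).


N(a + b*sqrt(d)) = a^2 - d*b^2
= (2)^2 - (842)*(10)^2
= 4 - 84200
= -84196

-84196


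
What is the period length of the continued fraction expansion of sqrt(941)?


Run the CF algorithm for sqrt(941).
a_0 = floor(sqrt(941)) = 30; set m_0=0, q_0=1.
Recurrence: m' = q*a - m,  q' = (d - m'^2)/q,  a' = floor((a_0 + m')/q').
  step 1: m=30, q=41, a=1
  step 2: m=11, q=20, a=2
  step 3: m=29, q=5, a=11
  step 4: m=26, q=53, a=1
  step 5: m=27, q=4, a=14
  step 6: m=29, q=25, a=2
  step 7: m=21, q=20, a=2
  step 8: m=19, q=29, a=1
  step 9: m=10, q=29, a=1
  step 10: m=19, q=20, a=2
  step 11: m=21, q=25, a=2
  step 12: m=29, q=4, a=14
  step 13: m=27, q=53, a=1
  step 14: m=26, q=5, a=11
  step 15: m=29, q=20, a=2
  step 16: m=11, q=41, a=1
  step 17: m=30, q=1, a=60
a_17 = 2*a_0 = 60, so the period closes here.
sqrt(941) = [30; 1, 2, 11, 1, 14, 2, 2, 1, 1, 2, 2, 14, 1, 11, 2, 1, 60]
Period length = 17

17


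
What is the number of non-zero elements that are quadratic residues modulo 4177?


For prime p, the number of non-zero quadratic residues is (p-1)/2.
= (4177-1)/2
= 2088

2088


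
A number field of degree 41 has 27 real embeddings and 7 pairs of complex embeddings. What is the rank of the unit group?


By Dirichlet's unit theorem:
rank = r1 + r2 - 1
= 27 + 7 - 1
= 33

33


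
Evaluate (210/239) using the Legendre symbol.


p = 239 is prime, so compute (210/239) with the reciprocity algorithm (Jacobi-symbol steps: pull out 2s via (2/n), flip via reciprocity, reduce):
  pull out 2: (2/239) = +1  (since 239 mod 8 = 7)
  reciprocity: (105/239) -> +(239/105)
  reduce: (29/105)
  reciprocity: (29/105) -> +(105/29)
  reduce: (18/29)
  pull out 2: (2/29) = -1  (since 29 mod 8 = 5)
  reciprocity: (9/29) -> +(29/9)
  reduce: (2/9)
  pull out 2: (2/9) = +1  (since 9 mod 8 = 1)
  (1/9) = 1
Product of signs = -1
(210/239) = -1

-1


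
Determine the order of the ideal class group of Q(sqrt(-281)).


K = Q(sqrt(-281)). d mod 4 = 3, so D = disc(K) = 4d = -1124
h(K) equals the number of primitive reduced positive-definite forms (a, b, c) = a*x^2 + b*x*y + c*y^2 with b^2 - 4ac = D,
where reduced means |b| <= a <= c, with b >= 0 whenever |b| = a or a = c, and primitive means gcd(a, b, c) = 1.
Reduced forces 3a^2 <= |D| = 1124, so 1 <= a <= 19; b must have the parity of D, and c = (b^2 - D)/(4a) must be an integer >= a.
Enumerate a = 1..19, b in [-a, a]:
  a=1: (1, 0, 281)  [1]
  a=2: (2, 2, 141)  [1]
  a=3: (3, -2, 94), (3, 2, 94)  [2]
  a=4: none
  a=5: (5, -4, 57), (5, 4, 57)  [2]
  a=6: (6, -2, 47), (6, 2, 47)  [2]
  a=7..8: none
  a=9: (9, -8, 33), (9, 8, 33)  [2]
  a=10: (10, -6, 29), (10, 6, 29)  [2]
  a=11: (11, -8, 27), (11, 8, 27)  [2]
  a=12..14: none
  a=15: (15, -14, 22), (15, -4, 19), (15, 4, 19), (15, 14, 22)  [4]
  a=16: none
  a=17: (17, -10, 18), (17, 10, 18)  [2]
  a=18..19: none
Total reduced forms: 1 + 1 + 2 + 2 + 2 + 2 + 2 + 2 + 4 + 2 = 20
h = 20

20


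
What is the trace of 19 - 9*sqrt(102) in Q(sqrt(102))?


Tr(a + b*sqrt(d)) = (a + b*sqrt(d)) + (a - b*sqrt(d)) = 2a
= 2 * (19)
= 38

38


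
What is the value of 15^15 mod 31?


p = 31 is prime and the exponent is (p-1)/2 = 15, so by Euler's criterion 15^15 = (15/31) = +1 or -1 mod 31.
Compute by square-and-multiply:
  15 = 8 + 4 + 2 + 1 (binary 1111)
  Repeated squaring mod 31: 15^1 = 15, 15^2 = 8, 15^4 = 2, 15^8 = 4
  15^15 = 15^8 * 15^4 * 15^2 * 15^1 = 4 * 2 * 8 * 15 mod 31
    4 * 2 = 8 = 8 mod 31
    8 * 8 = 64 = 2 mod 31
    2 * 15 = 30 = 30 mod 31
  15^15 = 30 mod 31
Result 30 = p - 1 = -1 mod 31: 15 is a quadratic non-residue mod 31. As a residue in [0, p-1] the value is 30.
15^15 mod 31 = 30

30


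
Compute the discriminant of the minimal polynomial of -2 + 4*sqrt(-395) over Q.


The element -2 + 4*sqrt(-395) has minimal polynomial:
x^2 + 4*x + 6324
Discriminant = (4)^2 - 4*(6324)
= 16 - 25296
= -25280

-25280


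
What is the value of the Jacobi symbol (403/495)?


Compute (403/495) via quadratic reciprocity:
  reciprocity: (403/495) -> -(495/403)
  reduce: (92/403)
  pull out 2: (2/403) = -1  (since 403 mod 8 = 3)
  pull out 2: (2/403) = -1  (since 403 mod 8 = 3)
  reciprocity: (23/403) -> -(403/23)
  reduce: (12/23)
  pull out 2: (2/23) = +1  (since 23 mod 8 = 7)
  pull out 2: (2/23) = +1  (since 23 mod 8 = 7)
  reciprocity: (3/23) -> -(23/3)
  reduce: (2/3)
  pull out 2: (2/3) = -1  (since 3 mod 8 = 3)
  (1/3) = 1
Product of signs = 1

1


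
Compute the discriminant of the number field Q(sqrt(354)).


For K = Q(sqrt(d)) with d squarefree: disc(K) = d if d = 1 mod 4, and disc(K) = 4d if d = 2 or 3 mod 4.
Here d = 354, and d mod 4 = 2.
d = 2 mod 4, not 1 (O_K = Z[sqrt(d)]), so disc(K) = 4d = 4 * (354) = 1416

1416


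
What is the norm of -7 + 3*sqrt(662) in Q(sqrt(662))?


N(a + b*sqrt(d)) = a^2 - d*b^2
= (-7)^2 - (662)*(3)^2
= 49 - 5958
= -5909

-5909


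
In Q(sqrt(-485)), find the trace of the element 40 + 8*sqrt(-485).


Tr(a + b*sqrt(d)) = (a + b*sqrt(d)) + (a - b*sqrt(d)) = 2a
= 2 * (40)
= 80

80


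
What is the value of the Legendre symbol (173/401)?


p = 401 is prime, so compute (173/401) with the reciprocity algorithm (Jacobi-symbol steps: pull out 2s via (2/n), flip via reciprocity, reduce):
  reciprocity: (173/401) -> +(401/173)
  reduce: (55/173)
  reciprocity: (55/173) -> +(173/55)
  reduce: (8/55)
  pull out 2: (2/55) = +1  (since 55 mod 8 = 7)
  pull out 2: (2/55) = +1  (since 55 mod 8 = 7)
  pull out 2: (2/55) = +1  (since 55 mod 8 = 7)
  (1/55) = 1
Product of signs = 1
(173/401) = 1

1


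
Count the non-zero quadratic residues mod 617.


For prime p, the number of non-zero quadratic residues is (p-1)/2.
= (617-1)/2
= 308

308


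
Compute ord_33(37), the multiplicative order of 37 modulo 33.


We want ord_33(37), the smallest k >= 1 with 37^k = 1 mod 33.
n = 33 = 3 * 11, phi(33) = 20; the order divides phi(n).
Divisors of 20: 1, 2, 4, 5, 10, 20
Repeated squaring mod 33: 37^1 = 4, 37^2 = 16, 37^4 = 25, 37^8 = 31, 37^16 = 4
Test divisors in increasing order:
  k=1: 37^1 = 4 mod 33
  k=2: 37^2 = 16 mod 33
  k=4: 37^4 = 25 mod 33
  k=5: 37^5 = 25 * 4 = 1 mod 33  <- first divisor giving 1
Order = 5

5


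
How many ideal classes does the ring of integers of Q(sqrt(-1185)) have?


K = Q(sqrt(-1185)). d mod 4 = 3, so D = disc(K) = 4d = -4740
h(K) equals the number of primitive reduced positive-definite forms (a, b, c) = a*x^2 + b*x*y + c*y^2 with b^2 - 4ac = D,
where reduced means |b| <= a <= c, with b >= 0 whenever |b| = a or a = c, and primitive means gcd(a, b, c) = 1.
Reduced forces 3a^2 <= |D| = 4740, so 1 <= a <= 39; b must have the parity of D, and c = (b^2 - D)/(4a) must be an integer >= a.
Enumerate a = 1..39, b in [-a, a]:
  a=1: (1, 0, 1185)  [1]
  a=2: (2, 2, 593)  [1]
  a=3: (3, 0, 395)  [1]
  a=4: none
  a=5: (5, 0, 237)  [1]
  a=6: (6, 6, 199)  [1]
  a=7..9: none
  a=10: (10, 10, 121)  [1]
  a=11: (11, -10, 110), (11, 10, 110)  [2]
  a=12..14: none
  a=15: (15, 0, 79)  [1]
  a=16..21: none
  a=22: (22, -10, 55), (22, 10, 55)  [2]
  a=23..28: none
  a=29: (29, -4, 41), (29, 4, 41)  [2]
  a=30: (30, 30, 47)  [1]
  a=31..32: none
  a=33: (33, -12, 37), (33, 12, 37)  [2]
  a=34..39: none
Total reduced forms: 1 + 1 + 1 + 1 + 1 + 1 + 2 + 1 + 2 + 2 + 1 + 2 = 16
h = 16

16


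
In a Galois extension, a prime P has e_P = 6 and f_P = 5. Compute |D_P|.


|D_P| = e * f
= 6 * 5
= 30

30


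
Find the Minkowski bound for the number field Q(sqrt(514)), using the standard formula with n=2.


d = 514, d mod 4 = 2, so disc(K) = 4d = 2056; |disc(K)| = 2056
Real quadratic field, so n = 2, s = r2 = 0, r1 = 2
M = (n!/n^n) * (4/pi)^s * sqrt(|disc(K)|) = (2!/2^2) * (4/pi)^0 * sqrt(2056)
= 0.5 * 1.000000 * 45.343136
= 22.6716

22.6716


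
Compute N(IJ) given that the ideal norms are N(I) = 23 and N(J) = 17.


N(IJ) = N(I) * N(J)
= 23 * 17
= 391

391


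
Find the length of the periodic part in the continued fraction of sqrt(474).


Run the CF algorithm for sqrt(474).
a_0 = floor(sqrt(474)) = 21; set m_0=0, q_0=1.
Recurrence: m' = q*a - m,  q' = (d - m'^2)/q,  a' = floor((a_0 + m')/q').
  step 1: m=21, q=33, a=1
  step 2: m=12, q=10, a=3
  step 3: m=18, q=15, a=2
  step 4: m=12, q=22, a=1
  step 5: m=10, q=17, a=1
  step 6: m=7, q=25, a=1
  step 7: m=18, q=6, a=6
  step 8: m=18, q=25, a=1
  step 9: m=7, q=17, a=1
  step 10: m=10, q=22, a=1
  step 11: m=12, q=15, a=2
  step 12: m=18, q=10, a=3
  step 13: m=12, q=33, a=1
  step 14: m=21, q=1, a=42
a_14 = 2*a_0 = 42, so the period closes here.
sqrt(474) = [21; 1, 3, 2, 1, 1, 1, 6, 1, 1, 1, 2, 3, 1, 42]
Period length = 14

14


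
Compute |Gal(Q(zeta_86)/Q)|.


|Gal(Q(zeta_86)/Q)| = phi(86)
= 42

42


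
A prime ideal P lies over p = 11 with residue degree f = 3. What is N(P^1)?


N(P^a) = p^(a*f)
= 11^(1*3)
= 11^3
= 1331

1331


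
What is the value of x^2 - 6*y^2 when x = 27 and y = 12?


x^2 - d*y^2
= 27^2 - 6*12^2
= 729 - 864
= -135

-135


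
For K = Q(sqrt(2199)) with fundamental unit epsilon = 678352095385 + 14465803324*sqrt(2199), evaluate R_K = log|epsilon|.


epsilon = 678352095385 + 14465803324*sqrt(2199)
= 1.3567e+12
R = ln(1.3567e+12)
= 27.9361

27.9361
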